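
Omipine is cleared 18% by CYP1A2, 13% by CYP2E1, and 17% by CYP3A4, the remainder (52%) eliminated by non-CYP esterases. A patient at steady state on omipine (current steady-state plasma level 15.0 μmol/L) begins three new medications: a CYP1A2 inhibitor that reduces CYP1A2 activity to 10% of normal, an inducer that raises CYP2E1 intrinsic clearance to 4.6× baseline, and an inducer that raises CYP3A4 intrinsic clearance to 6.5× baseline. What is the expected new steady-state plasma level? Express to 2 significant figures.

The CYP1A2 pathway (18% of clearance) is reduced to 0.1× activity: 0.18 × 0.1 = 0.018.
The CYP2E1 pathway (13% of clearance) increases to 4.6× activity: 0.13 × 4.6 = 0.598.
The CYP3A4 pathway (17% of clearance) is boosted to 6.5× activity: 0.17 × 6.5 = 1.105.
The remaining 52% of clearance is unaffected.
Relative clearance = 0.018 + 0.598 + 1.105 + 0.52 = 2.241.
Steady-state plasma level ∝ 1/CL: new value = 15.0 / 2.241 = 6.7 μmol/L.

6.7 μmol/L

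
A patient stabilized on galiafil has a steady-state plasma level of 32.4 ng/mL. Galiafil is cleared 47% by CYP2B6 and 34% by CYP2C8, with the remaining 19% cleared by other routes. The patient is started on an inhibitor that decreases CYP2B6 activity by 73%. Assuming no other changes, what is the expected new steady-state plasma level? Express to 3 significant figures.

The CYP2B6 pathway (47% of clearance) is reduced to 0.27× activity: 0.47 × 0.27 = 0.1269.
CYP2C8 (34%) and the residual 19% are unaffected.
New clearance relative to baseline: 0.1269 + 0.34 + 0.19 = 0.6569.
New steady-state plasma level = baseline ÷ relative clearance = 32.4 / 0.6569 = 49.3 ng/mL.

49.3 ng/mL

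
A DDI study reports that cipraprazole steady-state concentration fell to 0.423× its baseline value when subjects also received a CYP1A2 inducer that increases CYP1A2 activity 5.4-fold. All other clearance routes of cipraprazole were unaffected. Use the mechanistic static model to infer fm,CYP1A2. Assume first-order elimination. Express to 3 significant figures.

0.310

Write x for the fraction cleared via CYP1A2. The observed steady-state concentration change means clearance rose to 1/0.423 = 2.364 of baseline.
Setting x·5.4 + (1 − x) = 2.364 and solving: x = (2.364 − 1)/(5.4 − 1) = 0.310.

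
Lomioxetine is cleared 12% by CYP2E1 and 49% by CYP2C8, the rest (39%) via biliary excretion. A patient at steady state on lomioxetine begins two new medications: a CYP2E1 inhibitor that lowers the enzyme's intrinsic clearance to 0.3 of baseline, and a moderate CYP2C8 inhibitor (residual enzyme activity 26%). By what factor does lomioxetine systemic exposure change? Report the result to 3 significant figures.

The CYP2E1 pathway (12% of clearance) drops to 0.3× activity: 0.12 × 0.3 = 0.036.
The CYP2C8 pathway (49% of clearance) drops to 0.26× activity: 0.49 × 0.26 = 0.1274.
Non-CYP routes (39%) are unchanged.
New clearance relative to baseline: 0.036 + 0.1274 + 0.39 = 0.5534.
Systemic exposure ∝ 1/CL: fold-change = 1 / 0.5534 = 1.81.

1.81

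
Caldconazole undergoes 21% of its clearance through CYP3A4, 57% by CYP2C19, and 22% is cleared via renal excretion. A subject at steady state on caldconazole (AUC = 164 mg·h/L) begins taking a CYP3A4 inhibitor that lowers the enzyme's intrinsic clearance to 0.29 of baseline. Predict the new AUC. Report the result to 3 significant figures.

193 mg·h/L

CYP3A4: 0.21 × 0.29 = 0.0609
CYP2C19: 0.57 (unchanged)
Other: 0.22 (unchanged)
CL_new/CL_old = 0.0609 + 0.57 + 0.22 = 0.8509.
AUC ∝ 1/CL, so new value = 164 / 0.8509 = 193 mg·h/L.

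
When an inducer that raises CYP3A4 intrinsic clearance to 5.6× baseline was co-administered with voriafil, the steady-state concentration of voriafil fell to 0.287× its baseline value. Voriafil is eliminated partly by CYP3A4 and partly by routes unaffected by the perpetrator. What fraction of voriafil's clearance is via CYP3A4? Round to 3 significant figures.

CL'/CL = 1 / 0.287 = 3.484
5.6·fm + (1 − fm) = 3.484
fm = (3.484 − 1) / (5.6 − 1) = 0.540

0.540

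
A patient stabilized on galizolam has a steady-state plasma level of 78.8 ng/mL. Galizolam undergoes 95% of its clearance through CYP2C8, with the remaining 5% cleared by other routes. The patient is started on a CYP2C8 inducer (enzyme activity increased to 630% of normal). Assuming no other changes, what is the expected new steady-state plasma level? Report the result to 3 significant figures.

13.1 ng/mL

The CYP2C8 pathway (95% of clearance) increases to 6.3× activity: 0.95 × 6.3 = 5.985.
Non-CYP routes (5%) are unchanged.
Relative clearance = 5.985 + 0.05 = 6.035.
Steady-state plasma level ∝ 1/CL, so new value = 78.8 / 6.035 = 13.1 ng/mL.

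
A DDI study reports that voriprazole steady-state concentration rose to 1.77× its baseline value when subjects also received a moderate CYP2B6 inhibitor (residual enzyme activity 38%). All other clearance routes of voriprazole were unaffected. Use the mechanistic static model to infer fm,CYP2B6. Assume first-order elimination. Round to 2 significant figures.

0.70

CL'/CL = 1 / 1.77 = 0.565
0.38·fm + (1 − fm) = 0.565
fm = (0.565 − 1) / (0.38 − 1) = 0.70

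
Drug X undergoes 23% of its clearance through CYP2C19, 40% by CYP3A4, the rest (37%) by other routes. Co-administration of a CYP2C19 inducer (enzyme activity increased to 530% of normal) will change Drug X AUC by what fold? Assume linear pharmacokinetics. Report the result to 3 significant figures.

0.503

CYP2C19: 0.23 × 5.3 = 1.219
CYP3A4: 0.4 (unchanged)
Other: 0.37 (unchanged)
Relative clearance = 1.219 + 0.4 + 0.37 = 1.989.
AUC is inversely proportional to clearance, so the fold-change is 1 / 1.989 = 0.503.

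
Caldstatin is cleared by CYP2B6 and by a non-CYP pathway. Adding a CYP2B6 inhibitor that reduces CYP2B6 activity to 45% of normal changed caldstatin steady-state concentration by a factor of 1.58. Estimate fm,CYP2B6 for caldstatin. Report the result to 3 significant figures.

0.667

CL'/CL = 1 / 1.58 = 0.6329
0.45·fm + (1 − fm) = 0.6329
fm = (0.6329 − 1) / (0.45 − 1) = 0.667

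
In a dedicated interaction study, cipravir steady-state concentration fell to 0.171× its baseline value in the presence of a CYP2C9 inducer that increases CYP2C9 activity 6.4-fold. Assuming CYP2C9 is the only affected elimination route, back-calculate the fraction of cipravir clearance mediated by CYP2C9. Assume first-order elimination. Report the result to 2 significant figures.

CL'/CL = 1 / 0.171 = 5.848
6.4·fm + (1 − fm) = 5.848
fm = (5.848 − 1) / (6.4 − 1) = 0.90

0.90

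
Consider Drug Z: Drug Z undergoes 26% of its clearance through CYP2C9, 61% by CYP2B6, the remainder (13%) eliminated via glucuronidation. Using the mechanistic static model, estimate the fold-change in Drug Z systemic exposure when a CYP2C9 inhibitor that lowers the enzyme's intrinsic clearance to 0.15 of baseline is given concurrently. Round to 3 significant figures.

The CYP2C9 pathway (26% of clearance) is reduced to 0.15× activity: 0.26 × 0.15 = 0.039.
CYP2B6 (61%) and the residual 13% are unaffected.
CL_new/CL_old = 0.039 + 0.61 + 0.13 = 0.779.
Systemic exposure ratio = CL_old/CL_new = 1 / 0.779 = 1.28.

1.28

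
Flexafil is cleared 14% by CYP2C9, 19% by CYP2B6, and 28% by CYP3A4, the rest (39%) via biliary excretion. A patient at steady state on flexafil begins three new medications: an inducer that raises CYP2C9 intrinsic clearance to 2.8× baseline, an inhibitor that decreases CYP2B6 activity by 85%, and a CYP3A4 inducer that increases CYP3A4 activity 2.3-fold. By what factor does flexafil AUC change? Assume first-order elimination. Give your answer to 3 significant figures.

CYP2C9: 0.14 × 2.8 = 0.392
CYP2B6: 0.19 × 0.15 = 0.0285
CYP3A4: 0.28 × 2.3 = 0.644
Other: 0.39 (unchanged)
CL_new/CL_old = 0.392 + 0.0285 + 0.644 + 0.39 = 1.4545.
AUC ∝ 1/CL: fold-change = 1 / 1.4545 = 0.688.

0.688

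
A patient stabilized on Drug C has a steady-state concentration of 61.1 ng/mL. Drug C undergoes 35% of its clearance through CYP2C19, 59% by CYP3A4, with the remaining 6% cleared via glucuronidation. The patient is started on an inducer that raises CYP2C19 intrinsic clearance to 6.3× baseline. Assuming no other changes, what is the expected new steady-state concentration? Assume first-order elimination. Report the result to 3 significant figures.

21.4 ng/mL

The CYP2C19 pathway (35% of clearance) is boosted to 6.3× activity: 0.35 × 6.3 = 2.205.
CYP3A4 (59%) and the residual 6% are unaffected.
Relative clearance = 2.205 + 0.59 + 0.06 = 2.855.
Steady-state concentration ∝ 1/CL, so new value = 61.1 / 2.855 = 21.4 ng/mL.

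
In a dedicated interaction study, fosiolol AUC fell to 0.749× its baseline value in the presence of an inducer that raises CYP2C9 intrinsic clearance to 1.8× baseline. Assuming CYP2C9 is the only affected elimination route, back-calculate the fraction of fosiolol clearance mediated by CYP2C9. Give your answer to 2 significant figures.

Let fm be the CYP2C9 fraction. New clearance relative to baseline = fm × 1.8 + (1 − fm).
AUC ratio = 1 / (new CL fraction), so new CL fraction = 1 / 0.749 = 1.335.
fm × 1.8 + 1 − fm = 1.335  ⇒  fm × (1.8 − 1) = 0.3351  ⇒  fm = 0.42.

0.42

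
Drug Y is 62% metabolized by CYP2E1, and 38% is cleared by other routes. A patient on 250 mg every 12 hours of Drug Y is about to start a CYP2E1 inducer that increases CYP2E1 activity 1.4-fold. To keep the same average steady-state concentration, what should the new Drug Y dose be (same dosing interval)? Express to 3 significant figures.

The CYP2E1 pathway (62% of clearance) is boosted to 1.4× activity: 0.62 × 1.4 = 0.868.
The remaining 38% of clearance is unaffected.
New clearance relative to baseline: 0.868 + 0.38 = 1.248.
Exposure is unchanged when dose changes in proportion to clearance. New dose = 250 mg × 1.248 = 312 mg.

312 mg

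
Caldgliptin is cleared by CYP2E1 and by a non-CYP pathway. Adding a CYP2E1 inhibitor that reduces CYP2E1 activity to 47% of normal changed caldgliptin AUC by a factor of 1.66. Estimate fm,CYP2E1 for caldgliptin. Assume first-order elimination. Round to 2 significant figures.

0.75

Call the CYP2E1 fraction fm. After the interaction, CL_new/CL_old = fm × 0.47 + (1 − fm).
AUC ratio = 1 / (new CL fraction), so new CL fraction = 1 / 1.66 = 0.6024.
fm × 0.47 + 1 − fm = 0.6024  ⇒  fm × (0.47 − 1) = −0.3976  ⇒  fm = 0.75.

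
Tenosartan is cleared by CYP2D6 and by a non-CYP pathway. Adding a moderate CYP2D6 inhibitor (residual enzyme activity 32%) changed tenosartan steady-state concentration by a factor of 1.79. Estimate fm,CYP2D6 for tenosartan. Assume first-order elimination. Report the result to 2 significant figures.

0.65

CL'/CL = 1 / 1.79 = 0.5587
0.32·fm + (1 − fm) = 0.5587
fm = (0.5587 − 1) / (0.32 − 1) = 0.65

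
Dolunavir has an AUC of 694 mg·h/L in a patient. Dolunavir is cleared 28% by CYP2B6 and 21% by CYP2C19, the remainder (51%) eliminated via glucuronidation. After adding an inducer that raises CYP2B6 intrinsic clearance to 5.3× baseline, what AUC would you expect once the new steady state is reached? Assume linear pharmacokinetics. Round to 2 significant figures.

3.1 × 10² mg·h/L

The CYP2B6 pathway (28% of clearance) is boosted to 5.3× activity: 0.28 × 5.3 = 1.484.
CYP2C19 (21%) and the residual 51% are unaffected.
Relative clearance = 1.484 + 0.21 + 0.51 = 2.204.
With dosing unchanged, AUC scales as 1/CL: 694 / 2.204 = 3.1 × 10² mg·h/L.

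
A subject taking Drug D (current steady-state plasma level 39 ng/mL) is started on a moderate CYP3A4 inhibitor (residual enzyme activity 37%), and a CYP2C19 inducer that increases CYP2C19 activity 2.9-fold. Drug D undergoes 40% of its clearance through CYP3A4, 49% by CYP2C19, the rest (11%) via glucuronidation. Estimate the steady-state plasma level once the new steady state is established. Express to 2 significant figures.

CYP3A4: 0.4 × 0.37 = 0.148
CYP2C19: 0.49 × 2.9 = 1.421
Other: 0.11 (unchanged)
Relative clearance = 0.148 + 1.421 + 0.11 = 1.679.
Dividing the baseline by the relative clearance: 39 / 1.679 = 23 ng/mL.

23 ng/mL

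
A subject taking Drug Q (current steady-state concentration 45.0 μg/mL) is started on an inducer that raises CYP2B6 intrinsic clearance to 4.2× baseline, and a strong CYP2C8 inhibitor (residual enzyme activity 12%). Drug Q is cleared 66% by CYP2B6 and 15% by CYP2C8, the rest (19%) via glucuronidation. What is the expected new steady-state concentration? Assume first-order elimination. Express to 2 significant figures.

15 μg/mL

CYP2B6: 0.66 × 4.2 = 2.772
CYP2C8: 0.15 × 0.12 = 0.018
Other: 0.19 (unchanged)
New clearance relative to baseline: 2.772 + 0.018 + 0.19 = 2.98.
New steady-state concentration = 45.0 / 2.98 = 15 μg/mL (concentration scales inversely with clearance).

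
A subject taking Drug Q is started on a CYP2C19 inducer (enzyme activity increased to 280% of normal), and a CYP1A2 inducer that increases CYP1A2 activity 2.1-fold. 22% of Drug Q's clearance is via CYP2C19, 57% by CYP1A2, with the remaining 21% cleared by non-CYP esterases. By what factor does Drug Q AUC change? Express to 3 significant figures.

CYP2C19: 0.22 × 2.8 = 0.616
CYP1A2: 0.57 × 2.1 = 1.197
Other: 0.21 (unchanged)
CL_new/CL_old = 0.616 + 1.197 + 0.21 = 2.023.
Net AUC ratio = 1 / 2.023 = 0.494.

0.494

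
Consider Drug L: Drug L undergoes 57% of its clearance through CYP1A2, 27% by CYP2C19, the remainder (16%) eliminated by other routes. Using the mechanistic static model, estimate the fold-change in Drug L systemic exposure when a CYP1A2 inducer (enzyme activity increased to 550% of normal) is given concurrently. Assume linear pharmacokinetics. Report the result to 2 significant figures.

CYP1A2: 0.57 × 5.5 = 3.135
CYP2C19: 0.27 (unchanged)
Other: 0.16 (unchanged)
Relative clearance = 3.135 + 0.27 + 0.16 = 3.565.
Since systemic exposure ∝ 1/CL, the ratio is 1 / 3.565 = 0.28.

0.28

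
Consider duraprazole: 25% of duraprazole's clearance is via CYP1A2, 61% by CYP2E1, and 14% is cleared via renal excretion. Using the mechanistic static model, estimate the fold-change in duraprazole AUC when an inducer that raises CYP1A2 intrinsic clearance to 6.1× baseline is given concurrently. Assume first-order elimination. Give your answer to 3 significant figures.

The CYP1A2 pathway (25% of clearance) is boosted to 6.1× activity: 0.25 × 6.1 = 1.525.
CYP2E1 (61%) and the residual 14% are unaffected.
New clearance relative to baseline: 1.525 + 0.61 + 0.14 = 2.275.
AUC ratio = CL_old/CL_new = 1 / 2.275 = 0.440.

0.440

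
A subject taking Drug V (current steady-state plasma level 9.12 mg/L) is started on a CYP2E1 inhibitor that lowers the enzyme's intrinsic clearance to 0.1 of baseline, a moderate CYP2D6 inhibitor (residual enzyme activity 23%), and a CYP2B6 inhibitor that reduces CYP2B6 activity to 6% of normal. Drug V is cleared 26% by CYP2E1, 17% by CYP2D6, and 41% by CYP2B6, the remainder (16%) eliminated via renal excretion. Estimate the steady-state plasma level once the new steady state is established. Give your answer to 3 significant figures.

36.5 mg/L

The CYP2E1 pathway (26% of clearance) drops to 0.1× activity: 0.26 × 0.1 = 0.026.
The CYP2D6 pathway (17% of clearance) is reduced to 0.23× activity: 0.17 × 0.23 = 0.0391.
The CYP2B6 pathway (41% of clearance) drops to 0.06× activity: 0.41 × 0.06 = 0.0246.
The remaining 16% of clearance is unaffected.
CL_new/CL_old = 0.026 + 0.0391 + 0.0246 + 0.16 = 0.2497.
Steady-state plasma level ∝ 1/CL: new value = 9.12 / 0.2497 = 36.5 mg/L.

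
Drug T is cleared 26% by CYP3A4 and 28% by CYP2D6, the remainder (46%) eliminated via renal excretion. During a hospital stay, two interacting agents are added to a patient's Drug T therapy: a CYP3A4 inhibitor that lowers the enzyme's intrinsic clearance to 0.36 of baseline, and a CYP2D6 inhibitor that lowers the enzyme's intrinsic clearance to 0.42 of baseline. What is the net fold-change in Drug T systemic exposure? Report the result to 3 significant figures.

1.49

The CYP3A4 pathway (26% of clearance) falls to 0.36× activity: 0.26 × 0.36 = 0.0936.
The CYP2D6 pathway (28% of clearance) is reduced to 0.42× activity: 0.28 × 0.42 = 0.1176.
The remaining 46% of clearance is unaffected.
CL_new/CL_old = 0.0936 + 0.1176 + 0.46 = 0.6712.
Because systemic exposure varies inversely with clearance, the combined effect is 1 / 0.6712 = 1.49.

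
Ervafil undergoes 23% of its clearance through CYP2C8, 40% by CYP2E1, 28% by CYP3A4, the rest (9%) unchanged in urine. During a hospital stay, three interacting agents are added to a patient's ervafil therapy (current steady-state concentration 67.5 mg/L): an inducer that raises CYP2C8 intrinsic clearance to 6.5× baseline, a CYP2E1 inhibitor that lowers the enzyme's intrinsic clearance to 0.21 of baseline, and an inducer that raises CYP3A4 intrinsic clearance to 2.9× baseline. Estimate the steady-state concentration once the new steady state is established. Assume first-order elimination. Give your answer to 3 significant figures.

CYP2C8: 0.23 × 6.5 = 1.495
CYP2E1: 0.4 × 0.21 = 0.084
CYP3A4: 0.28 × 2.9 = 0.812
Other: 0.09 (unchanged)
CL_new/CL_old = 1.495 + 0.084 + 0.812 + 0.09 = 2.481.
New steady-state concentration = 67.5 / 2.481 = 27.2 mg/L (concentration scales inversely with clearance).

27.2 mg/L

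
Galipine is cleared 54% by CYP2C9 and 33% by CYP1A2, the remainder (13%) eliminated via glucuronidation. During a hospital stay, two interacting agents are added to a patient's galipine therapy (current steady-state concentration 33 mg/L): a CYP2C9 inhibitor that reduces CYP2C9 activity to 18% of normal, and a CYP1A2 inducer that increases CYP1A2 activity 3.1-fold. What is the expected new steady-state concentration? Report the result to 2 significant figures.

The CYP2C9 pathway (54% of clearance) is reduced to 0.18× activity: 0.54 × 0.18 = 0.0972.
The CYP1A2 pathway (33% of clearance) increases to 3.1× activity: 0.33 × 3.1 = 1.023.
Non-CYP routes (13%) are unchanged.
New clearance relative to baseline: 0.0972 + 1.023 + 0.13 = 1.2502.
Dividing the baseline by the relative clearance: 33 / 1.2502 = 26 mg/L.

26 mg/L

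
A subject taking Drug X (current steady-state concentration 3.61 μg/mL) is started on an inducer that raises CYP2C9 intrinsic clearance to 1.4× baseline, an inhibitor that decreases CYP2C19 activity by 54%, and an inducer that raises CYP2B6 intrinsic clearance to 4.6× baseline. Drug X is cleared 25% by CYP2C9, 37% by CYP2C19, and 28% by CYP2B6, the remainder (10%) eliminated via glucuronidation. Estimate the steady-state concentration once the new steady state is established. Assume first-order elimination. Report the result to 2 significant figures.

CYP2C9: 0.25 × 1.4 = 0.35
CYP2C19: 0.37 × 0.46 = 0.1702
CYP2B6: 0.28 × 4.6 = 1.288
Other: 0.1 (unchanged)
Relative clearance = 0.35 + 0.1702 + 1.288 + 0.1 = 1.9082.
Steady-state concentration ∝ 1/CL: new value = 3.61 / 1.9082 = 1.9 μg/mL.

1.9 μg/mL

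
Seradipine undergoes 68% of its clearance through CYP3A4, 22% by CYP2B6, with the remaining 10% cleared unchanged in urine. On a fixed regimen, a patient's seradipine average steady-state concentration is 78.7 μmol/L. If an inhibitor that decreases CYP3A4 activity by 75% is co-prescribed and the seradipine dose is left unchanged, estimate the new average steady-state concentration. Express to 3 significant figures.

The CYP3A4 pathway (68% of clearance) falls to 0.25× activity: 0.68 × 0.25 = 0.17.
CYP2B6 (22%) and the residual 10% are unaffected.
New clearance relative to baseline: 0.17 + 0.22 + 0.1 = 0.49.
New average steady-state concentration = baseline ÷ relative clearance = 78.7 / 0.49 = 161 μmol/L.

161 μmol/L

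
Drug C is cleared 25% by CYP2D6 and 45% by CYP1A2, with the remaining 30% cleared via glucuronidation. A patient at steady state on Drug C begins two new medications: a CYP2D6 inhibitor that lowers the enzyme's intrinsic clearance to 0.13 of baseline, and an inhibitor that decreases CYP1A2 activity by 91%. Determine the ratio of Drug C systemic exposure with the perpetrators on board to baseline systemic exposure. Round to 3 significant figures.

CYP2D6: 0.25 × 0.13 = 0.0325
CYP1A2: 0.45 × 0.09 = 0.0405
Other: 0.3 (unchanged)
Relative clearance = 0.0325 + 0.0405 + 0.3 = 0.373.
Net systemic exposure ratio = 1 / 0.373 = 2.68.

2.68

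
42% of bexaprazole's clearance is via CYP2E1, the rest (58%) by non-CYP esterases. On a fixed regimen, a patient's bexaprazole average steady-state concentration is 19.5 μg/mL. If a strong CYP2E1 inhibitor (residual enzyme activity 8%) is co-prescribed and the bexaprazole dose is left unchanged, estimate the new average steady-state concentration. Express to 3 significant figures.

The CYP2E1 pathway (42% of clearance) is reduced to 0.08× activity: 0.42 × 0.08 = 0.0336.
Non-CYP routes (58%) are unchanged.
New clearance relative to baseline: 0.0336 + 0.58 = 0.6136.
With dosing unchanged, average steady-state concentration scales as 1/CL: 19.5 / 0.6136 = 31.8 μg/mL.

31.8 μg/mL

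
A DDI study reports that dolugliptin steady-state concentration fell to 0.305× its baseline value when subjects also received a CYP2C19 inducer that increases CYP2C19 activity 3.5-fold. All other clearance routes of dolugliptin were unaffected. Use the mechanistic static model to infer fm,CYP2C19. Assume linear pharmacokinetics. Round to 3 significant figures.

0.911

Call the CYP2C19 fraction fm. After the interaction, CL_new/CL_old = fm × 3.5 + (1 − fm).
Steady-state concentration ratio = 1 / (new CL fraction), so new CL fraction = 1 / 0.305 = 3.279.
fm × 3.5 + 1 − fm = 3.279  ⇒  fm × (3.5 − 1) = 2.279  ⇒  fm = 0.911.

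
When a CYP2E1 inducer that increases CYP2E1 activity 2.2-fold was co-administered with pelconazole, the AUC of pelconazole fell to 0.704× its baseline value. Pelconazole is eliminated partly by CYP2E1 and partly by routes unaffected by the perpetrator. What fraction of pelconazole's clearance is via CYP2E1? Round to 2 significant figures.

CL'/CL = 1 / 0.704 = 1.42
2.2·fm + (1 − fm) = 1.42
fm = (1.42 − 1) / (2.2 − 1) = 0.35

0.35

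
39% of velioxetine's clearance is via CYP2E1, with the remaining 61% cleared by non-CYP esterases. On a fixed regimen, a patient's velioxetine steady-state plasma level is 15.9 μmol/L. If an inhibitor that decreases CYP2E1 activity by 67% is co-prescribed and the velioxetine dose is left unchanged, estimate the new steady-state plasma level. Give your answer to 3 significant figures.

21.5 μmol/L

The CYP2E1 pathway (39% of clearance) drops to 0.33× activity: 0.39 × 0.33 = 0.1287.
The remaining 61% of clearance is unaffected.
New clearance relative to baseline: 0.1287 + 0.61 = 0.7387.
New steady-state plasma level = baseline ÷ relative clearance = 15.9 / 0.7387 = 21.5 μmol/L.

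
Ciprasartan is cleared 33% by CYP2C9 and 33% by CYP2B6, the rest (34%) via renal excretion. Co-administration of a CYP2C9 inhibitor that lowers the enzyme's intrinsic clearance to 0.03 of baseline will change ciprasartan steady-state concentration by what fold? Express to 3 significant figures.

CYP2C9: 0.33 × 0.03 = 0.0099
CYP2B6: 0.33 (unchanged)
Other: 0.34 (unchanged)
CL_new/CL_old = 0.0099 + 0.33 + 0.34 = 0.6799.
Since steady-state concentration ∝ 1/CL, the ratio is 1 / 0.6799 = 1.47.

1.47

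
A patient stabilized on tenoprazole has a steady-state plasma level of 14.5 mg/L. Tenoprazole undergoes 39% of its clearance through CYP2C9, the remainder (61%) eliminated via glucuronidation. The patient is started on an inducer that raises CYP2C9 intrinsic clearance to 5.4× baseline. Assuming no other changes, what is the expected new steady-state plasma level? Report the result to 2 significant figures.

5.3 mg/L

The CYP2C9 pathway (39% of clearance) is boosted to 5.4× activity: 0.39 × 5.4 = 2.106.
Non-CYP routes (61%) are unchanged.
CL_new/CL_old = 2.106 + 0.61 = 2.716.
With dosing unchanged, steady-state plasma level scales as 1/CL: 14.5 / 2.716 = 5.3 mg/L.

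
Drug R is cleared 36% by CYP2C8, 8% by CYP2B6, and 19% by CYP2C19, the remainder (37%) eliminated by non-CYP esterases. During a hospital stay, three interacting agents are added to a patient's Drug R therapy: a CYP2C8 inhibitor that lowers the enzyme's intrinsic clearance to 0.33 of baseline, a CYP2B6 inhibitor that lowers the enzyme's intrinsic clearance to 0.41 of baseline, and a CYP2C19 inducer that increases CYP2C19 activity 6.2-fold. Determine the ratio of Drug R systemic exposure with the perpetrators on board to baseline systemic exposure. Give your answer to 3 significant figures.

0.588

The CYP2C8 pathway (36% of clearance) falls to 0.33× activity: 0.36 × 0.33 = 0.1188.
The CYP2B6 pathway (8% of clearance) drops to 0.41× activity: 0.08 × 0.41 = 0.0328.
The CYP2C19 pathway (19% of clearance) is boosted to 6.2× activity: 0.19 × 6.2 = 1.178.
The remaining 37% of clearance is unaffected.
CL_new/CL_old = 0.1188 + 0.0328 + 1.178 + 0.37 = 1.6996.
Because systemic exposure varies inversely with clearance, the combined effect is 1 / 1.6996 = 0.588.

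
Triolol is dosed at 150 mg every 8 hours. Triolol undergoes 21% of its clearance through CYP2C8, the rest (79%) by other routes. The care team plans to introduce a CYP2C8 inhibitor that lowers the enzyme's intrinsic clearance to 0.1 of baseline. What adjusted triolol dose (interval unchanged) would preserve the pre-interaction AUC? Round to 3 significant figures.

The CYP2C8 pathway (21% of clearance) falls to 0.1× activity: 0.21 × 0.1 = 0.021.
The remaining 79% of clearance is unaffected.
New clearance relative to baseline: 0.021 + 0.79 = 0.811.
To maintain the same steady-state level, dose must scale with clearance: new dose = 150 × 0.811 = 122 mg.

122 mg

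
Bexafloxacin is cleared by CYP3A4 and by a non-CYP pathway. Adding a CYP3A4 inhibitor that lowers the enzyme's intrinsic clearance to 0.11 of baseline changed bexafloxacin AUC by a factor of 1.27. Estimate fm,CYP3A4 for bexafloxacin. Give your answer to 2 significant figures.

Let fm be the CYP3A4 fraction. New clearance relative to baseline = fm × 0.11 + (1 − fm).
AUC ratio = 1 / (new CL fraction), so new CL fraction = 1 / 1.27 = 0.7874.
fm × 0.11 + 1 − fm = 0.7874  ⇒  fm × (0.11 − 1) = −0.2126  ⇒  fm = 0.24.

0.24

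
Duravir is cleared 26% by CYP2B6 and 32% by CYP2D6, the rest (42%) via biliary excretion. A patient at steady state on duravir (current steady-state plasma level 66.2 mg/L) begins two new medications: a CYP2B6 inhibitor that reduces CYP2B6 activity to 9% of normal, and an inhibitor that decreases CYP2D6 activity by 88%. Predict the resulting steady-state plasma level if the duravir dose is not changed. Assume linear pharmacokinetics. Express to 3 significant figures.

137 mg/L

The CYP2B6 pathway (26% of clearance) falls to 0.09× activity: 0.26 × 0.09 = 0.0234.
The CYP2D6 pathway (32% of clearance) is reduced to 0.12× activity: 0.32 × 0.12 = 0.0384.
Non-CYP routes (42%) are unchanged.
Relative clearance = 0.0234 + 0.0384 + 0.42 = 0.4818.
New steady-state plasma level = 66.2 / 0.4818 = 137 mg/L (concentration scales inversely with clearance).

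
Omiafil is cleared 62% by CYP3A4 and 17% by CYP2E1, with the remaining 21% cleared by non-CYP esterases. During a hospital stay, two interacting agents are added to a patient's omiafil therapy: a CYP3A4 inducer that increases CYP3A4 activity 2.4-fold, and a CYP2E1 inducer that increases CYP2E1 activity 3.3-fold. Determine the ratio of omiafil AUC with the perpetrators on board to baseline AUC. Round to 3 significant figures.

CYP3A4: 0.62 × 2.4 = 1.488
CYP2E1: 0.17 × 3.3 = 0.561
Other: 0.21 (unchanged)
New clearance relative to baseline: 1.488 + 0.561 + 0.21 = 2.259.
Because AUC varies inversely with clearance, the combined effect is 1 / 2.259 = 0.443.

0.443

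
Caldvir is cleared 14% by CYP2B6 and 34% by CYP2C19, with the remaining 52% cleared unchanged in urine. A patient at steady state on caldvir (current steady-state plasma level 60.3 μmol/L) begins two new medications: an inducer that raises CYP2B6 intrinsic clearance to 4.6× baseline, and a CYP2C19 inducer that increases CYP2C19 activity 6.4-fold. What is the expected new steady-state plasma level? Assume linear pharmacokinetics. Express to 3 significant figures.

The CYP2B6 pathway (14% of clearance) is boosted to 4.6× activity: 0.14 × 4.6 = 0.644.
The CYP2C19 pathway (34% of clearance) is boosted to 6.4× activity: 0.34 × 6.4 = 2.176.
Non-CYP routes (52%) are unchanged.
Relative clearance = 0.644 + 2.176 + 0.52 = 3.34.
Dividing the baseline by the relative clearance: 60.3 / 3.34 = 18.1 μmol/L.

18.1 μmol/L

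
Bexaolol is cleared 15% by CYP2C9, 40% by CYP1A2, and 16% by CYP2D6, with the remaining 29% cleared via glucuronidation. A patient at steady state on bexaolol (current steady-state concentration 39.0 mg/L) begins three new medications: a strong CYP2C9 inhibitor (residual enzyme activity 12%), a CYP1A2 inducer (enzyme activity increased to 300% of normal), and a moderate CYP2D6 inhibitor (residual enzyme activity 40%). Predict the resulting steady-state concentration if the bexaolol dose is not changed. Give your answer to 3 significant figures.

24.8 mg/L

The CYP2C9 pathway (15% of clearance) falls to 0.12× activity: 0.15 × 0.12 = 0.018.
The CYP1A2 pathway (40% of clearance) is boosted to 3× activity: 0.4 × 3 = 1.2.
The CYP2D6 pathway (16% of clearance) drops to 0.4× activity: 0.16 × 0.4 = 0.064.
The remaining 29% of clearance is unaffected.
Relative clearance = 0.018 + 1.2 + 0.064 + 0.29 = 1.572.
Dividing the baseline by the relative clearance: 39.0 / 1.572 = 24.8 mg/L.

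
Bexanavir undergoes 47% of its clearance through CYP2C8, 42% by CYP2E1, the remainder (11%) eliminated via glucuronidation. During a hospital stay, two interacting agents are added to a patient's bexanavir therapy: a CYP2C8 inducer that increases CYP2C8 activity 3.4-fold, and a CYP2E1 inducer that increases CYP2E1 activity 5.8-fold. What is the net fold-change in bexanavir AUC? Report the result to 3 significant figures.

0.241

The CYP2C8 pathway (47% of clearance) is boosted to 3.4× activity: 0.47 × 3.4 = 1.598.
The CYP2E1 pathway (42% of clearance) is boosted to 5.8× activity: 0.42 × 5.8 = 2.436.
Non-CYP routes (11%) are unchanged.
CL_new/CL_old = 1.598 + 2.436 + 0.11 = 4.144.
Because AUC varies inversely with clearance, the combined effect is 1 / 4.144 = 0.241.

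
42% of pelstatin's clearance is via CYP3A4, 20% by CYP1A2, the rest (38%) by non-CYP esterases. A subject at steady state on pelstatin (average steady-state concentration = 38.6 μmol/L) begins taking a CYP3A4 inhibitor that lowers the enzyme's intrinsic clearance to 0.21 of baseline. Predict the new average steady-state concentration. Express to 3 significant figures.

57.8 μmol/L

CYP3A4: 0.42 × 0.21 = 0.0882
CYP1A2: 0.2 (unchanged)
Other: 0.38 (unchanged)
Relative clearance = 0.0882 + 0.2 + 0.38 = 0.6682.
With dosing unchanged, average steady-state concentration scales as 1/CL: 38.6 / 0.6682 = 57.8 μmol/L.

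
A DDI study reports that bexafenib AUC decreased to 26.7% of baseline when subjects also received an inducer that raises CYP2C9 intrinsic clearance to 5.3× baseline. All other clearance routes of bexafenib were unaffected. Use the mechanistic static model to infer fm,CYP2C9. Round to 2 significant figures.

0.64

Let fm be the CYP2C9 fraction. New clearance relative to baseline = fm × 5.3 + (1 − fm).
AUC ratio = 1 / (new CL fraction), so new CL fraction = 1 / 0.267 = 3.745.
fm × 5.3 + 1 − fm = 3.745  ⇒  fm × (5.3 − 1) = 2.745  ⇒  fm = 0.64.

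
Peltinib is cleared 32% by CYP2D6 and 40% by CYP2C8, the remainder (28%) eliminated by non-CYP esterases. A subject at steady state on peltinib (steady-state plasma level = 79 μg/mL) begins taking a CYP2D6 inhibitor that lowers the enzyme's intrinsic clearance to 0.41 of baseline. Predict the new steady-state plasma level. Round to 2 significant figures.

97 μg/mL

The CYP2D6 pathway (32% of clearance) is reduced to 0.41× activity: 0.32 × 0.41 = 0.1312.
CYP2C8 (40%) and the residual 28% are unaffected.
CL_new/CL_old = 0.1312 + 0.4 + 0.28 = 0.8112.
With dosing unchanged, steady-state plasma level scales as 1/CL: 79 / 0.8112 = 97 μg/mL.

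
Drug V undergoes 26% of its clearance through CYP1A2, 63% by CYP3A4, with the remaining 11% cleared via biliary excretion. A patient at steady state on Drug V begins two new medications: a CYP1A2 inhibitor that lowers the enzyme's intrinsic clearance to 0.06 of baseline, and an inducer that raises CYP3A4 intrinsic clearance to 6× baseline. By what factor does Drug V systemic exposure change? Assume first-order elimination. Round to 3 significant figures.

CYP1A2: 0.26 × 0.06 = 0.0156
CYP3A4: 0.63 × 6 = 3.78
Other: 0.11 (unchanged)
CL_new/CL_old = 0.0156 + 3.78 + 0.11 = 3.9056.
Because systemic exposure varies inversely with clearance, the combined effect is 1 / 3.9056 = 0.256.

0.256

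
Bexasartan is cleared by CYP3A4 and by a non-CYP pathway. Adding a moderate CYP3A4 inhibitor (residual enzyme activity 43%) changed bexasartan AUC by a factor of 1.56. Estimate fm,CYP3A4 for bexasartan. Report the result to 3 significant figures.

Call the CYP3A4 fraction fm. After the interaction, CL_new/CL_old = fm × 0.43 + (1 − fm).
AUC ratio = 1 / (new CL fraction), so new CL fraction = 1 / 1.56 = 0.641.
fm × 0.43 + 1 − fm = 0.641  ⇒  fm × (0.43 − 1) = −0.359  ⇒  fm = 0.630.

0.630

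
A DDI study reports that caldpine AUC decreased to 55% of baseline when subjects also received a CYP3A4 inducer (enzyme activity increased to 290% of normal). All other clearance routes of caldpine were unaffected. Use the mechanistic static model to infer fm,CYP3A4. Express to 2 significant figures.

0.43

Call the CYP3A4 fraction fm. After the interaction, CL_new/CL_old = fm × 2.9 + (1 − fm).
AUC ratio = 1 / (new CL fraction), so new CL fraction = 1 / 0.550 = 1.818.
fm × 2.9 + 1 − fm = 1.818  ⇒  fm × (2.9 − 1) = 0.8182  ⇒  fm = 0.43.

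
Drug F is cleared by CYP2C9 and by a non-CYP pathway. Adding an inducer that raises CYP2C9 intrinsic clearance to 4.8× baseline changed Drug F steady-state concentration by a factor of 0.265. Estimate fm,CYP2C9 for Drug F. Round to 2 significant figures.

Write x for the fraction cleared via CYP2C9. The observed steady-state concentration change means clearance rose to 1/0.265 = 3.774 of baseline.
Setting x·4.8 + (1 − x) = 3.774 and solving: x = (3.774 − 1)/(4.8 − 1) = 0.73.

0.73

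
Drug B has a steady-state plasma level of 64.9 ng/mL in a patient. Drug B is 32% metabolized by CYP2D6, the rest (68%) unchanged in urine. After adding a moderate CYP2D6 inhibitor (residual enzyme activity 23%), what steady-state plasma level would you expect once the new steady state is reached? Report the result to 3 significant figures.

CYP2D6: 0.32 × 0.23 = 0.0736
Other: 0.68 (unchanged)
Relative clearance = 0.0736 + 0.68 = 0.7536.
Steady-state plasma level ∝ 1/CL, so new value = 64.9 / 0.7536 = 86.1 ng/mL.

86.1 ng/mL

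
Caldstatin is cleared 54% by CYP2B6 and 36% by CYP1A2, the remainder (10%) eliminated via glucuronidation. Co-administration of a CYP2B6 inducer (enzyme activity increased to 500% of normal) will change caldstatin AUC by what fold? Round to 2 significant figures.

CYP2B6: 0.54 × 5 = 2.7
CYP1A2: 0.36 (unchanged)
Other: 0.1 (unchanged)
CL_new/CL_old = 2.7 + 0.36 + 0.1 = 3.16.
AUC is inversely proportional to clearance, so the fold-change is 1 / 3.16 = 0.32.

0.32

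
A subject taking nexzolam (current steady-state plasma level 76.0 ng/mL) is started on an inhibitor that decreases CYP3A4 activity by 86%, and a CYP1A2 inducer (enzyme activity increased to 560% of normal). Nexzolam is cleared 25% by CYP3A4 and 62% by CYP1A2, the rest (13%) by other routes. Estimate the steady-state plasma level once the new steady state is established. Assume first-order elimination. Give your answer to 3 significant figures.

20.9 ng/mL

The CYP3A4 pathway (25% of clearance) is reduced to 0.14× activity: 0.25 × 0.14 = 0.035.
The CYP1A2 pathway (62% of clearance) is boosted to 5.6× activity: 0.62 × 5.6 = 3.472.
Non-CYP routes (13%) are unchanged.
CL_new/CL_old = 0.035 + 3.472 + 0.13 = 3.637.
Dividing the baseline by the relative clearance: 76.0 / 3.637 = 20.9 ng/mL.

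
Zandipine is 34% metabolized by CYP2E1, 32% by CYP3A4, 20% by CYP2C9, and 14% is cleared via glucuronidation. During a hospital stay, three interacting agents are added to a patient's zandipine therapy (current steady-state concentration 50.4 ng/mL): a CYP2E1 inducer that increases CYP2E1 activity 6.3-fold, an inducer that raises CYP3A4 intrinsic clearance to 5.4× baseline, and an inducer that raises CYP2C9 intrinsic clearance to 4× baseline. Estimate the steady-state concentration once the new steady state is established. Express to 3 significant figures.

10.5 ng/mL

The CYP2E1 pathway (34% of clearance) rises to 6.3× activity: 0.34 × 6.3 = 2.142.
The CYP3A4 pathway (32% of clearance) rises to 5.4× activity: 0.32 × 5.4 = 1.728.
The CYP2C9 pathway (20% of clearance) rises to 4× activity: 0.2 × 4 = 0.8.
The remaining 14% of clearance is unaffected.
CL_new/CL_old = 2.142 + 1.728 + 0.8 + 0.14 = 4.81.
Steady-state concentration ∝ 1/CL: new value = 50.4 / 4.81 = 10.5 ng/mL.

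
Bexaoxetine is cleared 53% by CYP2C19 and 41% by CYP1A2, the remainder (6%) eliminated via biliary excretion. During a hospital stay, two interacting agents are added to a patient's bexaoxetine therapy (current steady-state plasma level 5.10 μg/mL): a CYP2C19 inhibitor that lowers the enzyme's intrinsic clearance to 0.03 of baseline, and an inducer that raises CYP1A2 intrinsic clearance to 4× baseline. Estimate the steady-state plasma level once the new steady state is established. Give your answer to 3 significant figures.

CYP2C19: 0.53 × 0.03 = 0.0159
CYP1A2: 0.41 × 4 = 1.64
Other: 0.06 (unchanged)
CL_new/CL_old = 0.0159 + 1.64 + 0.06 = 1.7159.
Dividing the baseline by the relative clearance: 5.10 / 1.7159 = 2.97 μg/mL.

2.97 μg/mL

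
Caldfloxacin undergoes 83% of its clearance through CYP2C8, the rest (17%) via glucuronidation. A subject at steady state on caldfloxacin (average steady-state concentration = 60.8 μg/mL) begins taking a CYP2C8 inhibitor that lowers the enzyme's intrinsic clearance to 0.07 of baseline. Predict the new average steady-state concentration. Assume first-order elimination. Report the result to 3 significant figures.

CYP2C8: 0.83 × 0.07 = 0.0581
Other: 0.17 (unchanged)
CL_new/CL_old = 0.0581 + 0.17 = 0.2281.
New average steady-state concentration = baseline ÷ relative clearance = 60.8 / 0.2281 = 267 μg/mL.

267 μg/mL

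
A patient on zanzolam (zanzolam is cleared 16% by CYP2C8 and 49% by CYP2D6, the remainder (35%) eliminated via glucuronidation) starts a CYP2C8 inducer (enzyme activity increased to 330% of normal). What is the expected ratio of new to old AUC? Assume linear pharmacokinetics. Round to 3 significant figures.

The CYP2C8 pathway (16% of clearance) is boosted to 3.3× activity: 0.16 × 3.3 = 0.528.
CYP2D6 (49%) and the residual 35% are unaffected.
Relative clearance = 0.528 + 0.49 + 0.35 = 1.368.
AUC ratio = CL_old/CL_new = 1 / 1.368 = 0.731.

0.731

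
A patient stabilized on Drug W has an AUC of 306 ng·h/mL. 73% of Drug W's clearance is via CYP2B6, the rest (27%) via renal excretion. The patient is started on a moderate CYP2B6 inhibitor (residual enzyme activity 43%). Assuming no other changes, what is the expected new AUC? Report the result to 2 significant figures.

The CYP2B6 pathway (73% of clearance) drops to 0.43× activity: 0.73 × 0.43 = 0.3139.
The remaining 27% of clearance is unaffected.
CL_new/CL_old = 0.3139 + 0.27 = 0.5839.
New AUC = baseline ÷ relative clearance = 306 / 0.5839 = 5.2 × 10² ng·h/mL.

5.2 × 10² ng·h/mL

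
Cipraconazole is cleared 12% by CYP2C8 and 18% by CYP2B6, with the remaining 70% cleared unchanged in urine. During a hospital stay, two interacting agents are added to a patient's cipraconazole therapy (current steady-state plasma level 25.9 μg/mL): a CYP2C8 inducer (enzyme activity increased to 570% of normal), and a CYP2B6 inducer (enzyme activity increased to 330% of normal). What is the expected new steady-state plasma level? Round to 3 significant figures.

CYP2C8: 0.12 × 5.7 = 0.684
CYP2B6: 0.18 × 3.3 = 0.594
Other: 0.7 (unchanged)
New clearance relative to baseline: 0.684 + 0.594 + 0.7 = 1.978.
Steady-state plasma level ∝ 1/CL: new value = 25.9 / 1.978 = 13.1 μg/mL.

13.1 μg/mL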